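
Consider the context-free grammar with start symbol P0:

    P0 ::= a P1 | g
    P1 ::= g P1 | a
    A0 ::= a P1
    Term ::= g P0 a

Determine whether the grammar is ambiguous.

(A0, Term are unreachable from P0, so their rules don't affect L(P0).) Each reachable nonterminal has at most one production per leading terminal, and all productions are right-linear; the derivation is determined token-by-token.

Unambiguous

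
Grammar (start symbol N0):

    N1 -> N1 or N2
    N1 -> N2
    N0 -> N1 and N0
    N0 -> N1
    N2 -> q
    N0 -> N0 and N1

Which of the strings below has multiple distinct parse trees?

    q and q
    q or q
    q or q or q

q and q

q and q: 2 trees
q or q: 1 tree
q or q or q: 1 tree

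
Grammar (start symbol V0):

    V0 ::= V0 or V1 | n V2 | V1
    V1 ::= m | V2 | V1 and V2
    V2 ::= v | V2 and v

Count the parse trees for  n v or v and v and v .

4

Parse trees for n v or v and v and v:
  [V0 [V0 n [V2 v]] or [V1 [V2 [V2 [V2 v] and v] and v]]]
  [V0 [V0 n [V2 v]] or [V1 [V1 [V2 v]] and [V2 [V2 v] and v]]]
  [V0 [V0 n [V2 v]] or [V1 [V1 [V2 [V2 v] and v]] and [V2 v]]]
  [V0 [V0 n [V2 v]] or [V1 [V1 [V1 [V2 v]] and [V2 v]] and [V2 v]]]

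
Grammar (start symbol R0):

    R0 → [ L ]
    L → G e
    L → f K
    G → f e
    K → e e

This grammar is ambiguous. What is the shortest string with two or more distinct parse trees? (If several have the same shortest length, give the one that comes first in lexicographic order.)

[ f e e ]

length 5: [ f e e ] has 2 parse trees

Two derivations of [ f e e ]:
  R0 ⇒ [ L ] ⇒ [ G e ] ⇒ [ f e e ]
  R0 ⇒ [ L ] ⇒ [ f K ] ⇒ [ f e e ]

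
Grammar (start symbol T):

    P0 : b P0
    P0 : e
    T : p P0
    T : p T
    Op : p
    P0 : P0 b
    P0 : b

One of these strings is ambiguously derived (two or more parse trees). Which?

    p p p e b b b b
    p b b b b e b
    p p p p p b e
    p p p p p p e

p p p e b b b b: 1 tree
p b b b b e b: 5 trees
p p p p p b e: 1 tree
p p p p p p e: 1 tree

p b b b b e b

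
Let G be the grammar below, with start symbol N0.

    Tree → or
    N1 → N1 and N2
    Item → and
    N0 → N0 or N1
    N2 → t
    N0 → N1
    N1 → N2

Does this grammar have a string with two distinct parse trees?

Only N0, N1, N2 are reachable from N0; ignoring the rest: This is a standard precedence ladder (N0 over N1 over N2), with each level left-recursive on its own operator ('or' at N0, 'and' at N1). That structure is LR(1), hence unambiguous.

Unambiguous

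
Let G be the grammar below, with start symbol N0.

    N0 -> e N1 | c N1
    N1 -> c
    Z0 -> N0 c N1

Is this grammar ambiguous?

(Z0 is unreachable from N0, so its rules don't affect L(N0).) Restricted to the reachable nonterminals, every rule has the form A → t or A → t B, and no two rules for the same A share a first terminal. The grammar encodes a DFA — one run per string.

Unambiguous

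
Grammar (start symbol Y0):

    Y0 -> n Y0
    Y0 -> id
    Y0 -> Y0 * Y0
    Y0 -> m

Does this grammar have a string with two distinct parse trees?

Ambiguous

Witness: n id * id

Derivation 1: Y0 ⇒ n Y0 ⇒ n Y0 * Y0 ⇒ n id * Y0 ⇒ n id * id
Derivation 2: Y0 ⇒ Y0 * Y0 ⇒ n Y0 * Y0 ⇒ n id * Y0 ⇒ n id * id

Two distinct leftmost derivations for the same string.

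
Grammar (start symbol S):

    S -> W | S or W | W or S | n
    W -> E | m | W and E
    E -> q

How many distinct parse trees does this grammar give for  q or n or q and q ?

Parse trees for q or n or q and q:
  [S [S [W [E q]] or [S n]] or [W [W [E q]] and [E q]]]
  [S [W [E q]] or [S [S n] or [W [W [E q]] and [E q]]]]

2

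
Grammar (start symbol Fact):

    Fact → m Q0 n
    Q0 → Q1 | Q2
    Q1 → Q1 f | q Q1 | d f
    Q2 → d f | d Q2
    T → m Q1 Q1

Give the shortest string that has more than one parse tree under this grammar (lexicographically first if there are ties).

m d f n

length 4: m d f n has 2 parse trees

Two derivations of m d f n:
  Fact ⇒ m Q0 n ⇒ m Q1 n ⇒ m d f n
  Fact ⇒ m Q0 n ⇒ m Q2 n ⇒ m d f n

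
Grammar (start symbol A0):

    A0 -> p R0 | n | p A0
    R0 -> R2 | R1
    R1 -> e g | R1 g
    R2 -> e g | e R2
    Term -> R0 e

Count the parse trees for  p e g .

2

Parse trees for p e g:
  [A0 p [R0 [R2 e g]]]
  [A0 p [R0 [R1 e g]]]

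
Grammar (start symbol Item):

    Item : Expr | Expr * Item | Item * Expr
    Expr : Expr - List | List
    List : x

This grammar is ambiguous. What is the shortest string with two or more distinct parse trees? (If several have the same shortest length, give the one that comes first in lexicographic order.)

x * x

length 1: no string has ≥2 trees
length 3: x * x has 2 parse trees

Two derivations of x * x:
  Item ⇒ Expr * Item ⇒ List * Item ⇒ x * Item ⇒ x * Expr ⇒ x * List ⇒ x * x
  Item ⇒ Item * Expr ⇒ Expr * Expr ⇒ List * Expr ⇒ x * Expr ⇒ x * List ⇒ x * x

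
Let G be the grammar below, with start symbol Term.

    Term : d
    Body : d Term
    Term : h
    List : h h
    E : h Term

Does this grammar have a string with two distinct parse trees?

(E, List, Body are unreachable from Term, so their rules don't affect L(Term).) Each reachable nonterminal has at most one production per leading terminal, and all productions are right-linear; the derivation is determined token-by-token.

Unambiguous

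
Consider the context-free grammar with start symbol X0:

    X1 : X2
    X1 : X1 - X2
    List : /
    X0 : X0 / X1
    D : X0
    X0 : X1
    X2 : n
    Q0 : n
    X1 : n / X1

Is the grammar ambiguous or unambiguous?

Witness: n / n

Derivation 1: X0 ⇒ X0 / X1 ⇒ X1 / X1 ⇒ X2 / X1 ⇒ n / X1 ⇒ n / X2 ⇒ n / n
Derivation 2: X0 ⇒ X1 ⇒ n / X1 ⇒ n / X2 ⇒ n / n

Two distinct leftmost derivations for the same string.

Ambiguous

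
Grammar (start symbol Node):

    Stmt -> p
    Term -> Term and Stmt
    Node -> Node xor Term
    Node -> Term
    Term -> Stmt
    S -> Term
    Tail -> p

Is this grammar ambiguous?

(Tail, S are unreachable from Node, so their rules don't affect L(Node).) Node → Node xor Term | Term  ;  Term → Term and Stmt | Stmt  — a left-associative chain with Stmt at the bottom. Each string factors uniquely by precedence.

Unambiguous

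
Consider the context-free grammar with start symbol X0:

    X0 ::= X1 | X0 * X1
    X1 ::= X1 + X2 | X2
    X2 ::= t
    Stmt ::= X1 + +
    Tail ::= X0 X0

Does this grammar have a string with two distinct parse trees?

Unambiguous

Only X0, X1, X2 are reachable from X0; ignoring the rest: X0 → X0 * X1 | X1  ;  X1 → X1 + X2 | X2  — a left-associative chain with X2 at the bottom. Each string factors uniquely by precedence.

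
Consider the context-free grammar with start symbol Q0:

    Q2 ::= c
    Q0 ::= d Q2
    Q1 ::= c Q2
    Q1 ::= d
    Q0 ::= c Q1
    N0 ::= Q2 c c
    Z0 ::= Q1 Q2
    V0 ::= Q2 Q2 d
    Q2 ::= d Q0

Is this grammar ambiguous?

Only Q0, Q1, Q2 are reachable from Q0; ignoring the rest: Restricted to the reachable nonterminals, every rule has the form A → t or A → t B, and no two rules for the same A share a first terminal. The grammar encodes a DFA — one run per string.

Unambiguous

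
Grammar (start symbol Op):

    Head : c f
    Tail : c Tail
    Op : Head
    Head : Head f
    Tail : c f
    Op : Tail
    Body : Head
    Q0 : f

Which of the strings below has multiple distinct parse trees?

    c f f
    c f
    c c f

c f f: 1 tree
c f: 2 trees
c c f: 1 tree

c f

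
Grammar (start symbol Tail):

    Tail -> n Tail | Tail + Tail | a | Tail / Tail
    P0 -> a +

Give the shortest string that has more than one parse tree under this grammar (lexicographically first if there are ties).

n a + a

length 1: no string has ≥2 trees
length 2: no string has ≥2 trees
length 3: no string has ≥2 trees
length 4: n a + a has 2 parse trees

Two derivations of n a + a:
  Tail ⇒ n Tail ⇒ n Tail + Tail ⇒ n a + Tail ⇒ n a + a
  Tail ⇒ Tail + Tail ⇒ n Tail + Tail ⇒ n a + Tail ⇒ n a + a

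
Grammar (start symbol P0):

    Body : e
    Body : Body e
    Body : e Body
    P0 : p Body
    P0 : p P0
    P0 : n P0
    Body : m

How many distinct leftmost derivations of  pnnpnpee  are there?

Parse trees for pnnpnpee:
  [P0 p [P0 n [P0 n [P0 p [P0 n [P0 p [Body [Body e] e]]]]]]]
  [P0 p [P0 n [P0 n [P0 p [P0 n [P0 p [Body e [Body e]]]]]]]]

2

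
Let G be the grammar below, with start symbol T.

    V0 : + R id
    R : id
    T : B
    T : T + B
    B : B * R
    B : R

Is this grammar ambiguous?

Unambiguous

Only T, B, R are reachable from T; ignoring the rest: T → T + B | B  ;  B → B * R | R  — a left-associative chain with R at the bottom. Each string factors uniquely by precedence.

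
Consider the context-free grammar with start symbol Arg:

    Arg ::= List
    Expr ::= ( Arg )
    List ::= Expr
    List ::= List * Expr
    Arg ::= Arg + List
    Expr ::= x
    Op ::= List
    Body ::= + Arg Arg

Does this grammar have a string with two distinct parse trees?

Only Arg, List, Expr are reachable from Arg; ignoring the rest: The grammar is stratified — Arg handles '+' (left-recursive), List handles '*', Expr atoms. Each operator has a fixed associativity and precedence level, so every string has one parse.

Unambiguous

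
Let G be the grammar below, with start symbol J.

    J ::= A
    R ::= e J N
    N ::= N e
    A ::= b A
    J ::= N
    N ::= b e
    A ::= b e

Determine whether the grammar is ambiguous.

Ambiguous

Witness: b e

Derivation 1: J ⇒ A ⇒ b e
Derivation 2: J ⇒ N ⇒ b e

Two distinct leftmost derivations for the same string.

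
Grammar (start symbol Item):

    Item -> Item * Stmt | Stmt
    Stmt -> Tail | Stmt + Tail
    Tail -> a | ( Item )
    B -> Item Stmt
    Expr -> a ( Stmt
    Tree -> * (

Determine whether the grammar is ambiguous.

Unambiguous

Only Item, Stmt, Tail are reachable from Item; ignoring the rest: Item → Item * Stmt | Stmt  ;  Stmt → Stmt + Tail | Tail  — a left-associative chain with Tail at the bottom. Each string factors uniquely by precedence.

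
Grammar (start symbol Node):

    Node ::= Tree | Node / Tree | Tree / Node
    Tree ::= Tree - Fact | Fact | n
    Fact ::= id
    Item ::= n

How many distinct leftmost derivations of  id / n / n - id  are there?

4

Parse trees for id / n / n - id:
  [Node [Node [Node [Tree [Fact id]]] / [Tree n]] / [Tree [Tree n] - [Fact id]]]
  [Node [Node [Tree [Fact id]] / [Node [Tree n]]] / [Tree [Tree n] - [Fact id]]]
  [Node [Tree [Fact id]] / [Node [Node [Tree n]] / [Tree [Tree n] - [Fact id]]]]
  [Node [Tree [Fact id]] / [Node [Tree n] / [Node [Tree [Tree n] - [Fact id]]]]]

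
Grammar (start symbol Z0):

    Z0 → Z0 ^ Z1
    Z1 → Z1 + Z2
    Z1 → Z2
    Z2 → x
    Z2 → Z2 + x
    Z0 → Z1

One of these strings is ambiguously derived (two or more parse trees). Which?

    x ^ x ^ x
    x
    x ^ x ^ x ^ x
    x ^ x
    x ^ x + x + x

x ^ x + x + x

x ^ x ^ x: 1 tree
x: 1 tree
x ^ x ^ x ^ x: 1 tree
x ^ x: 1 tree
x ^ x + x + x: 4 trees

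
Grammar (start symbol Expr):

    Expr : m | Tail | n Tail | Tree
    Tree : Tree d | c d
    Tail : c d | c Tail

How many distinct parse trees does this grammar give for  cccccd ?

1

Parse trees for cccccd:
  [Expr [Tail c [Tail c [Tail c [Tail c [Tail c d]]]]]]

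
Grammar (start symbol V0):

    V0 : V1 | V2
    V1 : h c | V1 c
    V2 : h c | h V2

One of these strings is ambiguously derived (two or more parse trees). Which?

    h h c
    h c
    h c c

h h c: 1 tree
h c: 2 trees
h c c: 1 tree

h c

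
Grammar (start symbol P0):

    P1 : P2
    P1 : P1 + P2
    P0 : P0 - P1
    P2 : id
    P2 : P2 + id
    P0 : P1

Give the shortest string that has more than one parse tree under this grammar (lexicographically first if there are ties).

id + id

length 1: no string has ≥2 trees
length 3: id + id has 2 parse trees

Two derivations of id + id:
  P0 ⇒ P1 ⇒ P2 ⇒ P2 + id ⇒ id + id
  P0 ⇒ P1 ⇒ P1 + P2 ⇒ P2 + P2 ⇒ id + P2 ⇒ id + id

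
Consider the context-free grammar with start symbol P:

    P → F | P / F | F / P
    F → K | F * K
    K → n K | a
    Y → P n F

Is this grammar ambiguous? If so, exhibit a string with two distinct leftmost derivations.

Ambiguous

Witness: a / a

Derivation 1: P ⇒ P / F ⇒ F / F ⇒ K / F ⇒ a / F ⇒ a / K ⇒ a / a
Derivation 2: P ⇒ F / P ⇒ K / P ⇒ a / P ⇒ a / F ⇒ a / K ⇒ a / a

Two distinct leftmost derivations for the same string.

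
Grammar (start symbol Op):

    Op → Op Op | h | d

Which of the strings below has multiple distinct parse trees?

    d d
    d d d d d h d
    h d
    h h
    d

d d d d d h d

d d: 1 tree
d d d d d h d: 132 trees
h d: 1 tree
h h: 1 tree
d: 1 tree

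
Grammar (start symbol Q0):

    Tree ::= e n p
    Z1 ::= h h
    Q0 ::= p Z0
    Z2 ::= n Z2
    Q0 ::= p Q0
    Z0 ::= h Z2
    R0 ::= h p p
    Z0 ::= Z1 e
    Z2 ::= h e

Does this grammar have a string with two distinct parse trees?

Witness: p h h e

Derivation 1: Q0 ⇒ p Z0 ⇒ p h Z2 ⇒ p h h e
Derivation 2: Q0 ⇒ p Z0 ⇒ p Z1 e ⇒ p h h e

Two distinct leftmost derivations for the same string.

Ambiguous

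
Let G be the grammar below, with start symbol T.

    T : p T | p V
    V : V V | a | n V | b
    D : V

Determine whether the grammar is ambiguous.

Witness: p a a a

Derivation 1: T ⇒ p V ⇒ p V V ⇒ p V V V ⇒ p a V V ⇒ p a a V ⇒ p a a a
Derivation 2: T ⇒ p V ⇒ p V V ⇒ p a V ⇒ p a V V ⇒ p a a V ⇒ p a a a

Two distinct leftmost derivations for the same string.

Ambiguous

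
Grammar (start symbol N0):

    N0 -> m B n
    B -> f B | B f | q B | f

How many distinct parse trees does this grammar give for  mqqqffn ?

5

Parse trees for mqqqffn:
  [N0 m [B [B q [B q [B q [B f]]]] f] n]
  [N0 m [B q [B [B q [B q [B f]]] f]] n]
  [N0 m [B q [B q [B [B q [B f]] f]]] n]
  [N0 m [B q [B q [B q [B f [B f]]]]] n]
  [N0 m [B q [B q [B q [B [B f] f]]]] n]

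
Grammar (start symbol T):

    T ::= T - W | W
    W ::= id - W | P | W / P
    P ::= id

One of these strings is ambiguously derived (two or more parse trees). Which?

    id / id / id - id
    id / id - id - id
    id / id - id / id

id / id / id - id: 1 tree
id / id - id - id: 2 trees
id / id - id / id: 1 tree

id / id - id - id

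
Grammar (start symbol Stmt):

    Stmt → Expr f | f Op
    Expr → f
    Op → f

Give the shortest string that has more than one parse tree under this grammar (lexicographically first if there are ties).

f f

length 2: f f has 2 parse trees

Two derivations of f f:
  Stmt ⇒ Expr f ⇒ f f
  Stmt ⇒ f Op ⇒ f f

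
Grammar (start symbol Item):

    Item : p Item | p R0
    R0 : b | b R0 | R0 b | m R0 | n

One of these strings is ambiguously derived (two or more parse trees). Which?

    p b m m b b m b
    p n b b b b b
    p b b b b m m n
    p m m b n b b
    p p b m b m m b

p b m m b b m b: 1 tree
p n b b b b b: 1 tree
p b b b b m m n: 1 tree
p m m b n b b: 10 trees
p p b m b m m b: 1 tree

p m m b n b b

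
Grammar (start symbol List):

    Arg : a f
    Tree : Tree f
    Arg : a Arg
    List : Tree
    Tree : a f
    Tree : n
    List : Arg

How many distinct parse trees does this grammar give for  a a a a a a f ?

1

Parse trees for a a a a a a f:
  [List [Arg a [Arg a [Arg a [Arg a [Arg a [Arg a f]]]]]]]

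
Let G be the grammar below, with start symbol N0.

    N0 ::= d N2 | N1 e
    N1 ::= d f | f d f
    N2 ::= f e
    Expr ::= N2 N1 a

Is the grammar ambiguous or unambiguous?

Ambiguous

Witness: d f e

Derivation 1: N0 ⇒ d N2 ⇒ d f e
Derivation 2: N0 ⇒ N1 e ⇒ d f e

Two distinct leftmost derivations for the same string.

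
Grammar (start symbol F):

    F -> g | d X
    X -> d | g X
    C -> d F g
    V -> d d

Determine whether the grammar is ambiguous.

Unambiguous

(C, V are unreachable from F, so their rules don't affect L(F).) Restricted to the reachable nonterminals, every rule has the form A → t or A → t B, and no two rules for the same A share a first terminal. The grammar encodes a DFA — one run per string.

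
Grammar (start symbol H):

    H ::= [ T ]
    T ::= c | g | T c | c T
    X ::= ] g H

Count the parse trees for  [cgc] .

2

Parse trees for [cgc]:
  [H [ [T [T c [T g]] c] ]]
  [H [ [T c [T [T g] c]] ]]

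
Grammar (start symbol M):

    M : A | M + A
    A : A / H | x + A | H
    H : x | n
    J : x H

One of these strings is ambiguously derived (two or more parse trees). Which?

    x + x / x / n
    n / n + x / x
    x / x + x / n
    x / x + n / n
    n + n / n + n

x + x / x / n

x + x / x / n: 4 trees
n / n + x / x: 1 tree
x / x + x / n: 1 tree
x / x + n / n: 1 tree
n + n / n + n: 1 tree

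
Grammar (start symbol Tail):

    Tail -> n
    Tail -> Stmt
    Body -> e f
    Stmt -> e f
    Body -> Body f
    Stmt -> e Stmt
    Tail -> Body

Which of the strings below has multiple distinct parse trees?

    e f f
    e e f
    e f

e f f: 1 tree
e e f: 1 tree
e f: 2 trees

e f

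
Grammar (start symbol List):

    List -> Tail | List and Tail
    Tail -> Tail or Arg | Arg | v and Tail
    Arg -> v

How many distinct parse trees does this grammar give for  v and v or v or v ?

4

Parse trees for v and v or v or v:
  [List [Tail [Tail [Tail v and [Tail [Arg v]]] or [Arg v]] or [Arg v]]]
  [List [Tail [Tail v and [Tail [Tail [Arg v]] or [Arg v]]] or [Arg v]]]
  [List [Tail v and [Tail [Tail [Tail [Arg v]] or [Arg v]] or [Arg v]]]]
  [List [List [Tail [Arg v]]] and [Tail [Tail [Tail [Arg v]] or [Arg v]] or [Arg v]]]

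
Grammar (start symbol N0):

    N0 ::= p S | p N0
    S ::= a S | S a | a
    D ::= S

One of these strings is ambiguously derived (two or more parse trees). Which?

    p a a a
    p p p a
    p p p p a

p a a a: 4 trees
p p p a: 1 tree
p p p p a: 1 tree

p a a a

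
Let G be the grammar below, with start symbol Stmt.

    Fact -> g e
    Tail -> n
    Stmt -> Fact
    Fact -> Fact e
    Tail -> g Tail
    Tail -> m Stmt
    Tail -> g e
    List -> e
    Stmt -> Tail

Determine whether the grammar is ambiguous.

Ambiguous

Witness: g e

Derivation 1: Stmt ⇒ Fact ⇒ g e
Derivation 2: Stmt ⇒ Tail ⇒ g e

Two distinct leftmost derivations for the same string.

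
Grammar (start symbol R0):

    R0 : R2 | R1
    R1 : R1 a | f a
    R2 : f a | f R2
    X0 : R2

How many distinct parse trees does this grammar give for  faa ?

Parse trees for faa:
  [R0 [R1 [R1 f a] a]]

1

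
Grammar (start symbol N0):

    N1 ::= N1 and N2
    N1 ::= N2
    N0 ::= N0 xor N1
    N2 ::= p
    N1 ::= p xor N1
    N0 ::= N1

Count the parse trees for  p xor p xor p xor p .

Parse trees for p xor p xor p xor p:
  [N0 [N0 [N1 [N2 p]]] xor [N1 p xor [N1 p xor [N1 [N2 p]]]]]
  [N0 [N0 [N0 [N1 [N2 p]]] xor [N1 [N2 p]]] xor [N1 p xor [N1 [N2 p]]]]
  [N0 [N0 [N1 p xor [N1 [N2 p]]]] xor [N1 p xor [N1 [N2 p]]]]
  [N0 [N0 [N0 [N1 [N2 p]]] xor [N1 p xor [N1 [N2 p]]]] xor [N1 [N2 p]]]
  [N0 [N0 [N0 [N0 [N1 [N2 p]]] xor [N1 [N2 p]]] xor [N1 [N2 p]]] xor [N1 [N2 p]]]
  [N0 [N0 [N0 [N1 p xor [N1 [N2 p]]]] xor [N1 [N2 p]]] xor [N1 [N2 p]]]
  [N0 [N0 [N1 p xor [N1 p xor [N1 [N2 p]]]]] xor [N1 [N2 p]]]
  [N0 [N1 p xor [N1 p xor [N1 p xor [N1 [N2 p]]]]]]

8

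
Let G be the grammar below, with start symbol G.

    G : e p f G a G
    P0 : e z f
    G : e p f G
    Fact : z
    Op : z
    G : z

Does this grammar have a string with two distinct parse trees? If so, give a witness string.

Ambiguous

Witness: e p f e p f z a z

Derivation 1: G ⇒ e p f G a G ⇒ e p f e p f G a G ⇒ e p f e p f z a G ⇒ e p f e p f z a z
Derivation 2: G ⇒ e p f G ⇒ e p f e p f G a G ⇒ e p f e p f z a G ⇒ e p f e p f z a z

Two distinct leftmost derivations for the same string.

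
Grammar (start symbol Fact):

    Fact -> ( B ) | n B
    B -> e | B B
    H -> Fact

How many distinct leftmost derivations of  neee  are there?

2

Parse trees for neee:
  [Fact n [B [B e] [B [B e] [B e]]]]
  [Fact n [B [B [B e] [B e]] [B e]]]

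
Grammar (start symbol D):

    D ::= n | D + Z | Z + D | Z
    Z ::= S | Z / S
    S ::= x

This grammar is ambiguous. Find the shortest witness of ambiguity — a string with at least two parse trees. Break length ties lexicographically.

x + x

length 1: no string has ≥2 trees
length 3: x + x has 2 parse trees

Two derivations of x + x:
  D ⇒ D + Z ⇒ Z + Z ⇒ S + Z ⇒ x + Z ⇒ x + S ⇒ x + x
  D ⇒ Z + D ⇒ S + D ⇒ x + D ⇒ x + Z ⇒ x + S ⇒ x + x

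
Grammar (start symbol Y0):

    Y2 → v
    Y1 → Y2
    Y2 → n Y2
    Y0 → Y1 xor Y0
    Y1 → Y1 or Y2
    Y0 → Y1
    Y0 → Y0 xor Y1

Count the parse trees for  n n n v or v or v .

1

Parse trees for n n n v or v or v:
  [Y0 [Y1 [Y1 [Y1 [Y2 n [Y2 n [Y2 n [Y2 v]]]]] or [Y2 v]] or [Y2 v]]]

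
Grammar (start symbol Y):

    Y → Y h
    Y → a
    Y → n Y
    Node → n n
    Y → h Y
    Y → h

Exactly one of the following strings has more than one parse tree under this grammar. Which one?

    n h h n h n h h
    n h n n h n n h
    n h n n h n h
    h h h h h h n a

n h h n h n h h

n h h n h n h h: 8 trees
n h n n h n n h: 1 tree
n h n n h n h: 1 tree
h h h h h h n a: 1 tree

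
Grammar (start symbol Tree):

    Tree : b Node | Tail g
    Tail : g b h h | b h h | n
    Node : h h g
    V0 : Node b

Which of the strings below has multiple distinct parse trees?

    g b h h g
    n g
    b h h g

b h h g

g b h h g: 1 tree
n g: 1 tree
b h h g: 2 trees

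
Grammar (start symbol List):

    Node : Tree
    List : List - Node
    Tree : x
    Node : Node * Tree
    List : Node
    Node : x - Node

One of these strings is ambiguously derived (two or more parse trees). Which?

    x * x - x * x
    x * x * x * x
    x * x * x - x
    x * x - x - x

x * x - x * x: 1 tree
x * x * x * x: 1 tree
x * x * x - x: 1 tree
x * x - x - x: 2 trees

x * x - x - x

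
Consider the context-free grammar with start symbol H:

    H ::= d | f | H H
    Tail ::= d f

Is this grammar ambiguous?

Witness: d d d

Derivation 1: H ⇒ H H ⇒ d H ⇒ d H H ⇒ d d H ⇒ d d d
Derivation 2: H ⇒ H H ⇒ H H H ⇒ d H H ⇒ d d H ⇒ d d d

Two distinct leftmost derivations for the same string.

Ambiguous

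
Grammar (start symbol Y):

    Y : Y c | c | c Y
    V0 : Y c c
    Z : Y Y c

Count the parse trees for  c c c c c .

16

Parse trees for c c c c c (showing first 6 of 16):
  [Y [Y [Y [Y [Y c] c] c] c] c]
  [Y [Y [Y [Y c [Y c]] c] c] c]
  [Y [Y [Y c [Y [Y c] c]] c] c]
  [Y [Y [Y c [Y c [Y c]]] c] c]
  [Y [Y c [Y [Y [Y c] c] c]] c]
  [Y [Y c [Y [Y c [Y c]] c]] c]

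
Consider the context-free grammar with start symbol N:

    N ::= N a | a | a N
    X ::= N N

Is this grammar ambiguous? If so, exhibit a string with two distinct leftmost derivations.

Witness: a a

Derivation 1: N ⇒ N a ⇒ a a
Derivation 2: N ⇒ a N ⇒ a a

Two distinct leftmost derivations for the same string.

Ambiguous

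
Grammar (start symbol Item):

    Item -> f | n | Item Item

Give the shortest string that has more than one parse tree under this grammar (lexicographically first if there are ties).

f f f

length 1: no string has ≥2 trees
length 2: no string has ≥2 trees
length 3: f f f has 2 parse trees

Two derivations of f f f:
  Item ⇒ Item Item ⇒ f Item ⇒ f Item Item ⇒ f f Item ⇒ f f f
  Item ⇒ Item Item ⇒ Item Item Item ⇒ f Item Item ⇒ f f Item ⇒ f f f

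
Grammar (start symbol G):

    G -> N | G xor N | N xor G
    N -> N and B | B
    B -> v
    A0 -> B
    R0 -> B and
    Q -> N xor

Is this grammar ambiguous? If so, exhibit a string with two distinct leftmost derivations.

Witness: v xor v

Derivation 1: G ⇒ G xor N ⇒ N xor N ⇒ B xor N ⇒ v xor N ⇒ v xor B ⇒ v xor v
Derivation 2: G ⇒ N xor G ⇒ B xor G ⇒ v xor G ⇒ v xor N ⇒ v xor B ⇒ v xor v

Two distinct leftmost derivations for the same string.

Ambiguous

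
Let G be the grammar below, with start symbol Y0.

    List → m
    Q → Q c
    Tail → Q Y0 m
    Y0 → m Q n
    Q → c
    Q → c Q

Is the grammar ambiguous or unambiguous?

Witness: m c c n

Derivation 1: Y0 ⇒ m Q n ⇒ m Q c n ⇒ m c c n
Derivation 2: Y0 ⇒ m Q n ⇒ m c Q n ⇒ m c c n

Two distinct leftmost derivations for the same string.

Ambiguous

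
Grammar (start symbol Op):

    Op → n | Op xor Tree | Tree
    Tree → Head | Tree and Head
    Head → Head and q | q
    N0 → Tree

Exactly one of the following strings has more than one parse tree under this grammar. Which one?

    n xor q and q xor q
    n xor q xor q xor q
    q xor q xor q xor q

n xor q and q xor q

n xor q and q xor q: 2 trees
n xor q xor q xor q: 1 tree
q xor q xor q xor q: 1 tree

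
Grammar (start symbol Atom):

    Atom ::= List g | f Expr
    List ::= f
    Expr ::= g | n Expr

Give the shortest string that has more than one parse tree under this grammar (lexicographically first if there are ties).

length 2: f g has 2 parse trees

Two derivations of f g:
  Atom ⇒ List g ⇒ f g
  Atom ⇒ f Expr ⇒ f g

f g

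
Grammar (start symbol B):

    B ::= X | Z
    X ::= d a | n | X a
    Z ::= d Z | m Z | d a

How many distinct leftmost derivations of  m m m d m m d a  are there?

Parse trees for m m m d m m d a:
  [B [Z m [Z m [Z m [Z d [Z m [Z m [Z d a]]]]]]]]

1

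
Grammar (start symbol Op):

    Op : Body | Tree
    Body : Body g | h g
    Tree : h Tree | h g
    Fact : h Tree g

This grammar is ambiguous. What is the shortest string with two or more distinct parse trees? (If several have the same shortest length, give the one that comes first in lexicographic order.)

h g

length 2: h g has 2 parse trees

Two derivations of h g:
  Op ⇒ Body ⇒ h g
  Op ⇒ Tree ⇒ h g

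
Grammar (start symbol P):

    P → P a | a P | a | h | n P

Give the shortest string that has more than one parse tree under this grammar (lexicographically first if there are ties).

length 1: no string has ≥2 trees
length 2: a a has 2 parse trees

Two derivations of a a:
  P ⇒ P a ⇒ a a
  P ⇒ a P ⇒ a a

a a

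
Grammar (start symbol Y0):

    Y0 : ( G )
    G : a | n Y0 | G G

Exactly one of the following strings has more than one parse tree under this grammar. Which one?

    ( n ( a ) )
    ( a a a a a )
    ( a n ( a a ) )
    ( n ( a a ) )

( n ( a ) ): 1 tree
( a a a a a ): 14 trees
( a n ( a a ) ): 1 tree
( n ( a a ) ): 1 tree

( a a a a a )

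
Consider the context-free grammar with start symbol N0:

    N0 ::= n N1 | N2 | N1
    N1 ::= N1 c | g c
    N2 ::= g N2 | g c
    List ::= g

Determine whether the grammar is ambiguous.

Witness: g c

Derivation 1: N0 ⇒ N2 ⇒ g c
Derivation 2: N0 ⇒ N1 ⇒ g c

Two distinct leftmost derivations for the same string.

Ambiguous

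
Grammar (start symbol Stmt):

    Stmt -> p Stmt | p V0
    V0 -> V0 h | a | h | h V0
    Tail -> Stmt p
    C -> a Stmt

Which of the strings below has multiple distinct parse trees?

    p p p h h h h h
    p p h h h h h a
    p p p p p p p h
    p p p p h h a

p p p h h h h h

p p p h h h h h: 16 trees
p p h h h h h a: 1 tree
p p p p p p p h: 1 tree
p p p p h h a: 1 tree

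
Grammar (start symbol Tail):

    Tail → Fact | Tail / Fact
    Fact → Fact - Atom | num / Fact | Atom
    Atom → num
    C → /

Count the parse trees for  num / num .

Parse trees for num / num:
  [Tail [Fact num / [Fact [Atom num]]]]
  [Tail [Tail [Fact [Atom num]]] / [Fact [Atom num]]]

2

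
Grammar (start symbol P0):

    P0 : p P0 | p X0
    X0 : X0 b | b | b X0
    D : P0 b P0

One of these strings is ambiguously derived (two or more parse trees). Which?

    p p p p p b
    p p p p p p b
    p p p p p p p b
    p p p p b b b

p p p p b b b

p p p p p b: 1 tree
p p p p p p b: 1 tree
p p p p p p p b: 1 tree
p p p p b b b: 4 trees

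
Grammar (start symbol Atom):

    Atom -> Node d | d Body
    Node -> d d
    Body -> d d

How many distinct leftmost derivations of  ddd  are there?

2

Parse trees for ddd:
  [Atom [Node d d] d]
  [Atom d [Body d d]]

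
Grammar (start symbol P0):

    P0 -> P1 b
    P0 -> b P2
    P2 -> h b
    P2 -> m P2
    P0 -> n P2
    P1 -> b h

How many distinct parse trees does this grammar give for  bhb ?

2

Parse trees for bhb:
  [P0 [P1 b h] b]
  [P0 b [P2 h b]]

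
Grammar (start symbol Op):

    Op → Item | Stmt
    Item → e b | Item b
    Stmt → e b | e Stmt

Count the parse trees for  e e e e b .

Parse trees for e e e e b:
  [Op [Stmt e [Stmt e [Stmt e [Stmt e b]]]]]

1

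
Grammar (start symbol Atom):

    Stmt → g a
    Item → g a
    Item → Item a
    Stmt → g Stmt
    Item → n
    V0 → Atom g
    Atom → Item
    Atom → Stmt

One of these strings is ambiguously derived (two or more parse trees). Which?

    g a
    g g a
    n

g a

g a: 2 trees
g g a: 1 tree
n: 1 tree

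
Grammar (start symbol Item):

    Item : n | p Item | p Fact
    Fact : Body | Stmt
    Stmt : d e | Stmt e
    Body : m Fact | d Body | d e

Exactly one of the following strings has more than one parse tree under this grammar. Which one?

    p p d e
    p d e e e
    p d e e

p p d e

p p d e: 2 trees
p d e e e: 1 tree
p d e e: 1 tree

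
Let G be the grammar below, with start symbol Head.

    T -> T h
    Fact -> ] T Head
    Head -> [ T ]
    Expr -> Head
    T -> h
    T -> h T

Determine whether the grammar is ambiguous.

Ambiguous

Witness: [ h h ]

Derivation 1: Head ⇒ [ T ] ⇒ [ T h ] ⇒ [ h h ]
Derivation 2: Head ⇒ [ T ] ⇒ [ h T ] ⇒ [ h h ]

Two distinct leftmost derivations for the same string.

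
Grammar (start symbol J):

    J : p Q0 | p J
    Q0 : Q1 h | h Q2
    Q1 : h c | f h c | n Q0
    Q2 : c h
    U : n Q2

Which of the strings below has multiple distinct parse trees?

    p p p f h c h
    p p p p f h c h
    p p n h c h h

p p p f h c h: 1 tree
p p p p f h c h: 1 tree
p p n h c h h: 2 trees

p p n h c h h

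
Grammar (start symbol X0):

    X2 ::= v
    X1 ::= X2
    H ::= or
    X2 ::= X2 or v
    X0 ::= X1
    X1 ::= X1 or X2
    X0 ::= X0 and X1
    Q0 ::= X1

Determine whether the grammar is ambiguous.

Witness: v or v

Derivation 1: X0 ⇒ X1 ⇒ X2 ⇒ X2 or v ⇒ v or v
Derivation 2: X0 ⇒ X1 ⇒ X1 or X2 ⇒ X2 or X2 ⇒ v or X2 ⇒ v or v

Two distinct leftmost derivations for the same string.

Ambiguous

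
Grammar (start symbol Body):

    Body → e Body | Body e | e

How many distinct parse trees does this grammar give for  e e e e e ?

16

Parse trees for e e e e e (showing first 6 of 16):
  [Body e [Body e [Body e [Body e [Body e]]]]]
  [Body e [Body e [Body e [Body [Body e] e]]]]
  [Body e [Body e [Body [Body e [Body e]] e]]]
  [Body e [Body e [Body [Body [Body e] e] e]]]
  [Body e [Body [Body e [Body e [Body e]]] e]]
  [Body e [Body [Body e [Body [Body e] e]] e]]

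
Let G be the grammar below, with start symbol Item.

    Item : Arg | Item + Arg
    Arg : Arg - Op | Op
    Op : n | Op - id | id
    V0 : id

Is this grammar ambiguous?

Ambiguous

Witness: id - id

Derivation 1: Item ⇒ Arg ⇒ Arg - Op ⇒ Op - Op ⇒ id - Op ⇒ id - id
Derivation 2: Item ⇒ Arg ⇒ Op ⇒ Op - id ⇒ id - id

Two distinct leftmost derivations for the same string.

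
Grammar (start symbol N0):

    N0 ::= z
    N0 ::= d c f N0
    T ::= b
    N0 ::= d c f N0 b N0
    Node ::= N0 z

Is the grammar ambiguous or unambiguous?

Witness: d c f d c f z b z

Derivation 1: N0 ⇒ d c f N0 ⇒ d c f d c f N0 b N0 ⇒ d c f d c f z b N0 ⇒ d c f d c f z b z
Derivation 2: N0 ⇒ d c f N0 b N0 ⇒ d c f d c f N0 b N0 ⇒ d c f d c f z b N0 ⇒ d c f d c f z b z

Two distinct leftmost derivations for the same string.

Ambiguous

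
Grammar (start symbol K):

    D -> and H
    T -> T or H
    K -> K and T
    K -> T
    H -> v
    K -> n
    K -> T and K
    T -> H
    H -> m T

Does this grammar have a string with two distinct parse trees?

Witness: v and v

Derivation 1: K ⇒ K and T ⇒ T and T ⇒ H and T ⇒ v and T ⇒ v and H ⇒ v and v
Derivation 2: K ⇒ T and K ⇒ H and K ⇒ v and K ⇒ v and T ⇒ v and H ⇒ v and v

Two distinct leftmost derivations for the same string.

Ambiguous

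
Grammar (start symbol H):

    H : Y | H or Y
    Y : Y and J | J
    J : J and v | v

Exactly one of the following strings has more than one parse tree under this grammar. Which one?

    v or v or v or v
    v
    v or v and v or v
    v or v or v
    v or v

v or v and v or v

v or v or v or v: 1 tree
v: 1 tree
v or v and v or v: 2 trees
v or v or v: 1 tree
v or v: 1 tree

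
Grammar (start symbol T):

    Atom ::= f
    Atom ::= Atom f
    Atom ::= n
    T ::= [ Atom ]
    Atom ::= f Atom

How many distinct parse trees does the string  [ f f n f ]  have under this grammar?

Parse trees for [ f f n f ]:
  [T [ [Atom [Atom f [Atom f [Atom n]]] f] ]]
  [T [ [Atom f [Atom [Atom f [Atom n]] f]] ]]
  [T [ [Atom f [Atom f [Atom [Atom n] f]]] ]]

3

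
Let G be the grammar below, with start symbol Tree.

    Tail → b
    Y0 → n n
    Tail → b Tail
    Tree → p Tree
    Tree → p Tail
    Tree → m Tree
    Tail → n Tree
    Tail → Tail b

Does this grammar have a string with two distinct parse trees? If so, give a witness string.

Ambiguous

Witness: p b b

Derivation 1: Tree ⇒ p Tail ⇒ p b Tail ⇒ p b b
Derivation 2: Tree ⇒ p Tail ⇒ p Tail b ⇒ p b b

Two distinct leftmost derivations for the same string.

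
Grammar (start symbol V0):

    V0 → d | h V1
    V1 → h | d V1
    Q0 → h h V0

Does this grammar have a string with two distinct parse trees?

Unambiguous

(Q0 is unreachable from V0, so its rules don't affect L(V0).) Each reachable nonterminal has at most one production per leading terminal, and all productions are right-linear; the derivation is determined token-by-token.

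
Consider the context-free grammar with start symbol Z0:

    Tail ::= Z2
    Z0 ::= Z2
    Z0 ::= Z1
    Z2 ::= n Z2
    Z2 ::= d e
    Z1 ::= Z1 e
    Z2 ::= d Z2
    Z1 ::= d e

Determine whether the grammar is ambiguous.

Ambiguous

Witness: d e

Derivation 1: Z0 ⇒ Z2 ⇒ d e
Derivation 2: Z0 ⇒ Z1 ⇒ d e

Two distinct leftmost derivations for the same string.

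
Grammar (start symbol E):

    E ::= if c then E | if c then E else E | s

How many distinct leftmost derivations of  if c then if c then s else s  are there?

2

Parse trees for if c then if c then s else s:
  [E if c then [E if c then [E s] else [E s]]]
  [E if c then [E if c then [E s]] else [E s]]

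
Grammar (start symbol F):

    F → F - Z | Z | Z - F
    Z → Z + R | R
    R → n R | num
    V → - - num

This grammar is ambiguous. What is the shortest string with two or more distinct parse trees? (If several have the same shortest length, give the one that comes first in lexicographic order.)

num - num

length 1: no string has ≥2 trees
length 2: no string has ≥2 trees
length 3: num - num has 2 parse trees

Two derivations of num - num:
  F ⇒ F - Z ⇒ Z - Z ⇒ R - Z ⇒ num - Z ⇒ num - R ⇒ num - num
  F ⇒ Z - F ⇒ R - F ⇒ num - F ⇒ num - Z ⇒ num - R ⇒ num - num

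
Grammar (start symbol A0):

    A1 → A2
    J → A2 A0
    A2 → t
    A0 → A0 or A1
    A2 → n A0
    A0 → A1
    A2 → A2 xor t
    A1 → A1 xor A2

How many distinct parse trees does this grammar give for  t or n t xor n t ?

Parse trees for t or n t xor n t:
  [A0 [A0 [A1 [A2 t]]] or [A1 [A2 n [A0 [A1 [A1 [A2 t]] xor [A2 n [A0 [A1 [A2 t]]]]]]]]]
  [A0 [A0 [A1 [A2 t]]] or [A1 [A1 [A2 n [A0 [A1 [A2 t]]]]] xor [A2 n [A0 [A1 [A2 t]]]]]]

2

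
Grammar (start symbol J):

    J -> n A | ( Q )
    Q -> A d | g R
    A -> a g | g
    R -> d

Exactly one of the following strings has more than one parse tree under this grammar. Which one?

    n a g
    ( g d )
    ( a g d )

( g d )

n a g: 1 tree
( g d ): 2 trees
( a g d ): 1 tree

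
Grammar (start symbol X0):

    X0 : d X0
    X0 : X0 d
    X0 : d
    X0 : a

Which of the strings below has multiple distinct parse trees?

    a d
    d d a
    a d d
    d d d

a d: 1 tree
d d a: 1 tree
a d d: 1 tree
d d d: 4 trees

d d d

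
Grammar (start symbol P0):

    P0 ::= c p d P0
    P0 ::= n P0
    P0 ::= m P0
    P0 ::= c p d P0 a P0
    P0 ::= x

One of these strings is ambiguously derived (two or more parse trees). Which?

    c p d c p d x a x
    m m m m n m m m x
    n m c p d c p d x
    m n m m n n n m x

c p d c p d x a x: 2 trees
m m m m n m m m x: 1 tree
n m c p d c p d x: 1 tree
m n m m n n n m x: 1 tree

c p d c p d x a x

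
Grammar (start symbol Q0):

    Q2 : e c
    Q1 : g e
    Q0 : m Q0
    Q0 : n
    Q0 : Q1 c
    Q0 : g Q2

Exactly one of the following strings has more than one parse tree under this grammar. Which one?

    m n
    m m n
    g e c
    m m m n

g e c

m n: 1 tree
m m n: 1 tree
g e c: 2 trees
m m m n: 1 tree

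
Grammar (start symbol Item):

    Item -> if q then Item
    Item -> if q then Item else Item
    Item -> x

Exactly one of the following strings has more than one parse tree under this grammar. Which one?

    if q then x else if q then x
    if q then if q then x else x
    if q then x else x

if q then x else if q then x: 1 tree
if q then if q then x else x: 2 trees
if q then x else x: 1 tree

if q then if q then x else x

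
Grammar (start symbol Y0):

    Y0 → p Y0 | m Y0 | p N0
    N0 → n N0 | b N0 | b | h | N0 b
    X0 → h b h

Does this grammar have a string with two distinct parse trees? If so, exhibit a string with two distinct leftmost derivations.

Ambiguous

Witness: p b b

Derivation 1: Y0 ⇒ p N0 ⇒ p b N0 ⇒ p b b
Derivation 2: Y0 ⇒ p N0 ⇒ p N0 b ⇒ p b b

Two distinct leftmost derivations for the same string.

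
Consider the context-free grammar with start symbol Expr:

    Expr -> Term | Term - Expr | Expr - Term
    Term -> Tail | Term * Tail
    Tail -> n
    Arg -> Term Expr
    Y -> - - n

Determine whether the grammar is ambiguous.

Witness: n - n

Derivation 1: Expr ⇒ Term - Expr ⇒ Tail - Expr ⇒ n - Expr ⇒ n - Term ⇒ n - Tail ⇒ n - n
Derivation 2: Expr ⇒ Expr - Term ⇒ Term - Term ⇒ Tail - Term ⇒ n - Term ⇒ n - Tail ⇒ n - n

Two distinct leftmost derivations for the same string.

Ambiguous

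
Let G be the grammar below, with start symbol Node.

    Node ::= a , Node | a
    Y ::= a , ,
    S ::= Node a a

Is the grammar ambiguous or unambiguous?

Only Node is reachable from Node; ignoring the rest: Right-recursive list with a separator: after each atom, whether the separator follows determines the rule. One parse per string.

Unambiguous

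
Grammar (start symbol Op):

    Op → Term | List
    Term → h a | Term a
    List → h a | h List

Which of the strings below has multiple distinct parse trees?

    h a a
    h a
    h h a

h a a: 1 tree
h a: 2 trees
h h a: 1 tree

h a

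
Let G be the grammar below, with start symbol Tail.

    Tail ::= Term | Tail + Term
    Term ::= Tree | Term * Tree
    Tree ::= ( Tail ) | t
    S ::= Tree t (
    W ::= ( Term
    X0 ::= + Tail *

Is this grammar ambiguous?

Unambiguous

Only Tail, Term, Tree are reachable from Tail; ignoring the rest: Tail → Tail + Term | Term  ;  Term → Term * Tree | Tree  — a left-associative chain with Tree at the bottom. Each string factors uniquely by precedence.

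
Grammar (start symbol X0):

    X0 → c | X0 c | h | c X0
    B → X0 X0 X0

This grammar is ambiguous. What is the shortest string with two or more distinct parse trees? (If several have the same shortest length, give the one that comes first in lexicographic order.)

c c

length 1: no string has ≥2 trees
length 2: c c has 2 parse trees

Two derivations of c c:
  X0 ⇒ X0 c ⇒ c c
  X0 ⇒ c X0 ⇒ c c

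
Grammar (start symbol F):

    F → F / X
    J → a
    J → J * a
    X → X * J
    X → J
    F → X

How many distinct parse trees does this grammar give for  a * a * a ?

Parse trees for a * a * a:
  [F [X [X [J a]] * [J [J a] * a]]]
  [F [X [X [X [J a]] * [J a]] * [J a]]]
  [F [X [X [J [J a] * a]] * [J a]]]
  [F [X [J [J [J a] * a] * a]]]

4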